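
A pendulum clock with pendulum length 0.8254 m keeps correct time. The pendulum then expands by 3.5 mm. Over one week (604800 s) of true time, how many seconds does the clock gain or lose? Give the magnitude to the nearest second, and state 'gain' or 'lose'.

T ∝ √L, so T'/T = √(0.82890/0.8254) = 1.00212.
In 604800 s of true time the clock registers 604800/1.00212 = 603521.8 s, so it loses 1278 s.

lose 1278 s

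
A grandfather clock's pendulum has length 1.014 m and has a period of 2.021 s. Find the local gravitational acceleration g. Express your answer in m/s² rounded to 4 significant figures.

From T = 2π√(L/g), g = 4π²L/T² = 4π² × 1.014/2.0210² = 9.801 m/s².

9.801 m/s²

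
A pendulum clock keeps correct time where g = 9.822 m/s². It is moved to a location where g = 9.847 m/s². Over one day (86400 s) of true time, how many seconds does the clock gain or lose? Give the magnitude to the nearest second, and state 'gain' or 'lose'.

gain 110 s

The clock's period scales as T ∝ 1/√g, so T'/T = √(9.822/9.847) = 0.998730.
In 86400 s of true time the clock registers 86400/0.998730 = 86509.9 s, so it gains 110 s.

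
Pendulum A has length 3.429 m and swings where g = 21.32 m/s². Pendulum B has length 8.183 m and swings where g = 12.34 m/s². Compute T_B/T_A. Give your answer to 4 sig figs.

2.031

T = 2π√(L/g), so T_B/T_A = √((L_B/g_B)/(L_A/g_A)) = √((8.183/12.34)/(3.429/21.32)) = 2.031.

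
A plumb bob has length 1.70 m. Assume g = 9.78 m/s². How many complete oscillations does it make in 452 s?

172

T = 2π√(L/g) = 2π√(1.70/9.78) = 2.620 s.
Number of complete oscillations = ⌊452/2.620⌋ = ⌊172.5⌋ = 172.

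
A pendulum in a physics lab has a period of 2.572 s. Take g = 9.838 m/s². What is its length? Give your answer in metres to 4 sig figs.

From T = 2π√(L/g), L = gT²/(4π²) = 9.838 × 2.5720²/(4π²) = 1.649 m.

1.649 m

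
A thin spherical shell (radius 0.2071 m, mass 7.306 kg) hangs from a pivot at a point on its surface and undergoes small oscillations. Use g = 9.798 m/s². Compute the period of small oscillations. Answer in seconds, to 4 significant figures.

I_cm = (2/3)mr² = 0.20890 kg·m². The pivot is at distance d = 0.2071 m from the centre of mass.
By the parallel-axis theorem, I = I_cm + md² = 0.20890 + 0.31336 = 0.52226 kg·m².
T = 2π√(I/(mgd)) = 2π√(0.52226/(7.306 × 9.798 × 0.2071)) = 1.179 s.

1.179 s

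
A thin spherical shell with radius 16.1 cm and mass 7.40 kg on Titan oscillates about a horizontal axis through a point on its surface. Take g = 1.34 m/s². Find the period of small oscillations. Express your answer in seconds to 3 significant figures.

2.81 s

I_cm = (2/3)mr² = 0.1279 kg·m². The pivot is at distance d = 0.161 m from the centre of mass.
By the parallel-axis theorem, I = I_cm + md² = 0.1279 + 0.1918 = 0.3197 kg·m².
T = 2π√(I/(mgd)) = 2π√(0.3197/(7.40 × 1.34 × 0.161)) = 2.81 s.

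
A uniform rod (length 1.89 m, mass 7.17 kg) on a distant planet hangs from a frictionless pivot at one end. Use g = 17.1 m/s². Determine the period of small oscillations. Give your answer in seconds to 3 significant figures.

For a physical pendulum T = 2π√(I/(mgd)), with d = 0.9450 m from pivot to centre of mass.
I_cm = mL²/12 = 7.17 × 1.89²/12 = 2.134 kg·m²; I = I_cm + md² = 2.134 + 7.17 × 0.9450² = 8.537 kg·m².
T = 2π√(8.537/(7.17 × 17.1 × 0.9450)) = 1.71 s.

1.71 s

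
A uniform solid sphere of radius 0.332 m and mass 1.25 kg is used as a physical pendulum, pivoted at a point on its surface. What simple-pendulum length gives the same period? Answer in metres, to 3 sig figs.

The equivalent simple-pendulum length is L_eq = I/(md), where I is about the pivot and d = 0.3320 m.
I_cm = (2/5)mR² = 0.05511 kg·m², so I = I_cm + md² = 0.05511 + 0.1378 = 0.1929 kg·m².
L_eq = 0.1929/(1.25 × 0.3320) = 0.465 m.

0.465 m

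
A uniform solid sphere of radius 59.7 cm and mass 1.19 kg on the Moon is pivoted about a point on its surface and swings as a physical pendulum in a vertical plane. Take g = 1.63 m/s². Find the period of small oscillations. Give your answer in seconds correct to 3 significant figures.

4.50 s

I_cm = (2/5)mr² = 0.1697 kg·m². The pivot is at distance d = 0.597 m from the centre of mass.
By the parallel-axis theorem, I = I_cm + md² = 0.1697 + 0.4241 = 0.5938 kg·m².
T = 2π√(I/(mgd)) = 2π√(0.5938/(1.19 × 1.63 × 0.597)) = 4.50 s.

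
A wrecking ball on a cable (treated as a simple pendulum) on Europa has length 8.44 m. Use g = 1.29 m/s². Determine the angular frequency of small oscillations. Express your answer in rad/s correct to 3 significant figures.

0.391 rad/s

ω = √(g/L) = √(1.29/8.44) = 0.391 rad/s.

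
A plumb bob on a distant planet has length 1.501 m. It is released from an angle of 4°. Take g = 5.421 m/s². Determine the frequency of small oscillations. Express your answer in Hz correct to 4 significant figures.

0.3025 Hz

T = 2π√(L/g) = 2π√(1.501/5.421) = 3.3062 s, so f = 1/T = 0.3025 Hz.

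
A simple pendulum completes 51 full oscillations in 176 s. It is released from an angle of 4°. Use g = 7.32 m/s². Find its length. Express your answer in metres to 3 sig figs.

T = 176/51 = 3.451 s.
From T = 2π√(L/g), L = gT²/(4π²) = 7.32 × 3.451²/(4π²) = 2.21 m.

2.21 m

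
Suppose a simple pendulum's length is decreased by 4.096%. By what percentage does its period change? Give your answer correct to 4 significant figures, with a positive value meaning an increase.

T ∝ √L, so T'/T = √(0.95904) = 0.97931.
Percentage change in T = (0.97931 − 1) × 100% = -2.069%.

-2.069%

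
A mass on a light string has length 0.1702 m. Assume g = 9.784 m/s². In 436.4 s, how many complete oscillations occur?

T = 2π√(L/g) = 2π√(0.1702/9.784) = 0.82871 s.
Number of complete oscillations = ⌊436.4/0.82871⌋ = ⌊526.60⌋ = 526.

526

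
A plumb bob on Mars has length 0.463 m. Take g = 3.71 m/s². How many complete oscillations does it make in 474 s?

T = 2π√(L/g) = 2π√(0.463/3.71) = 2.220 s.
Number of complete oscillations = ⌊474/2.220⌋ = ⌊213.5⌋ = 213.

213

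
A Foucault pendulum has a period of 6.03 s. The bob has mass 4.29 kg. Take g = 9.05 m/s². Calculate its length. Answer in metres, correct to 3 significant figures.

8.34 m

From T = 2π√(L/g), L = gT²/(4π²) = 9.05 × 6.030²/(4π²) = 8.34 m.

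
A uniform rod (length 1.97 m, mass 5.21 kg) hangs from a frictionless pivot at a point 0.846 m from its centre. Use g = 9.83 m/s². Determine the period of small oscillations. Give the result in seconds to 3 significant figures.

2.22 s

For a physical pendulum T = 2π√(I/(mgd)), with d = 0.8460 m from pivot to centre of mass.
I_cm = mL²/12 = 5.21 × 1.97²/12 = 1.685 kg·m²; I = I_cm + md² = 1.685 + 5.21 × 0.8460² = 5.414 kg·m².
T = 2π√(5.414/(5.21 × 9.83 × 0.8460)) = 2.22 s.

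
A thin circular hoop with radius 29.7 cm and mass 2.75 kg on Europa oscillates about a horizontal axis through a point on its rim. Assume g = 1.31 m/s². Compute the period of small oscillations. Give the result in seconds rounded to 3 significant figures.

I_cm = mr² = 0.2426 kg·m². The pivot is at distance d = 0.297 m from the centre of mass.
By the parallel-axis theorem, I = I_cm + md² = 0.2426 + 0.2426 = 0.4851 kg·m².
T = 2π√(I/(mgd)) = 2π√(0.4851/(2.75 × 1.31 × 0.297)) = 4.23 s.

4.23 s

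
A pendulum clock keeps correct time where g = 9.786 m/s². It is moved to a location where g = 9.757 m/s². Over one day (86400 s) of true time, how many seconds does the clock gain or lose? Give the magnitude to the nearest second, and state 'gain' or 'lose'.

lose 128 s

The clock's period scales as T ∝ 1/√g, so T'/T = √(9.786/9.757) = 1.00149.
In 86400 s of true time the clock registers 86400/1.00149 = 86271.9 s, so it loses 128 s.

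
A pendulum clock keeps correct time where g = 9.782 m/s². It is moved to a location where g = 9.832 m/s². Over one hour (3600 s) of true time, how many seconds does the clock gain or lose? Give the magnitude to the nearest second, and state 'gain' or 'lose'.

The clock's period scales as T ∝ 1/√g, so T'/T = √(9.782/9.832) = 0.997454.
In 3600 s of true time the clock registers 3600/0.997454 = 3609.2 s, so it gains 9 s.

gain 9 s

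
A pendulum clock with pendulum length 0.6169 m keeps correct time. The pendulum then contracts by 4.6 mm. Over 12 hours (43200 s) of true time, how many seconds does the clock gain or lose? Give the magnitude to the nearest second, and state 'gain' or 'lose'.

T ∝ √L, so T'/T = √(0.61230/0.6169) = 0.996265.
In 43200 s of true time the clock registers 43200/0.996265 = 43362.0 s, so it gains 162 s.

gain 162 s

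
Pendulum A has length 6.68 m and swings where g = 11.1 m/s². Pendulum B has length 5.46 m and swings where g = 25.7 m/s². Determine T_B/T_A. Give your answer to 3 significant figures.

0.594

T = 2π√(L/g), so T_B/T_A = √((L_B/g_B)/(L_A/g_A)) = √((5.46/25.7)/(6.68/11.1)) = 0.594.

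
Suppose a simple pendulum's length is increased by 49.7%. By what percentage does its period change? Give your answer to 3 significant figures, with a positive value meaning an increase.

T ∝ √L, so T'/T = √(1.497) = 1.224.
Percentage change in T = (1.224 − 1) × 100% = 22.4%.

22.4%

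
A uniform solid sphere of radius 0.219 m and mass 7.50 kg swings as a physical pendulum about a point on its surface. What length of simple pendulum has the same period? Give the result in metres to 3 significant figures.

0.307 m

The equivalent simple-pendulum length is L_eq = I/(md), where I is about the pivot and d = 0.2190 m.
I_cm = (2/5)mR² = 0.1439 kg·m², so I = I_cm + md² = 0.1439 + 0.3597 = 0.5036 kg·m².
L_eq = 0.5036/(7.50 × 0.2190) = 0.307 m.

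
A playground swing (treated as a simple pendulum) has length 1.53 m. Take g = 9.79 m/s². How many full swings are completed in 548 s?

220

T = 2π√(L/g) = 2π√(1.53/9.79) = 2.484 s.
Number of complete oscillations = ⌊548/2.484⌋ = ⌊220.6⌋ = 220.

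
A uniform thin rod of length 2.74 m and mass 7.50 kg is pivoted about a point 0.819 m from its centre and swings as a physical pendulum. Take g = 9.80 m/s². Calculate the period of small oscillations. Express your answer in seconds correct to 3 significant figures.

2.53 s

For a physical pendulum T = 2π√(I/(mgd)), with d = 0.8190 m from pivot to centre of mass.
I_cm = mL²/12 = 7.50 × 2.74²/12 = 4.692 kg·m²; I = I_cm + md² = 4.692 + 7.50 × 0.8190² = 9.723 kg·m².
T = 2π√(9.723/(7.50 × 9.80 × 0.8190)) = 2.53 s.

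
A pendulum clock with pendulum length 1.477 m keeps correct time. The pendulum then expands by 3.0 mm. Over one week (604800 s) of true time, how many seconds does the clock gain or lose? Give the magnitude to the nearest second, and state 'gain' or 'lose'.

T ∝ √L, so T'/T = √(1.48000/1.477) = 1.00102.
In 604800 s of true time the clock registers 604800/1.00102 = 604186.7 s, so it loses 613 s.

lose 613 s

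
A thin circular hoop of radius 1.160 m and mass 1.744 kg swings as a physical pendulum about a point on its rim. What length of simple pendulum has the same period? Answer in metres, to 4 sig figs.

2.320 m

The equivalent simple-pendulum length is L_eq = I/(md), where I is about the pivot and d = 1.1600 m.
I_cm = mR² = 2.3467 kg·m², so I = I_cm + md² = 2.3467 + 2.3467 = 4.6935 kg·m².
L_eq = 4.6935/(1.744 × 1.1600) = 2.320 m.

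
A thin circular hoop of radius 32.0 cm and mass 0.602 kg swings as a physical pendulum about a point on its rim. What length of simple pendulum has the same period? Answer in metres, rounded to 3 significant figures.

The equivalent simple-pendulum length is L_eq = I/(md), where I is about the pivot and d = 0.3200 m.
I_cm = mR² = 0.06164 kg·m², so I = I_cm + md² = 0.06164 + 0.06164 = 0.1233 kg·m².
L_eq = 0.1233/(0.602 × 0.3200) = 0.640 m.

0.640 m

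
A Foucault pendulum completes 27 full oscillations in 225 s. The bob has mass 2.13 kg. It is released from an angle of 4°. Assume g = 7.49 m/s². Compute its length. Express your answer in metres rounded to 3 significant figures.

13.2 m

T = 225/27 = 8.333 s.
From T = 2π√(L/g), L = gT²/(4π²) = 7.49 × 8.333²/(4π²) = 13.2 m.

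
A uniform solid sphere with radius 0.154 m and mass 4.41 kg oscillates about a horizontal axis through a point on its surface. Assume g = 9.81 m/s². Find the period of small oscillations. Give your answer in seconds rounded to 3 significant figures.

0.931 s

I_cm = (2/5)mr² = 0.04184 kg·m². The pivot is at distance d = 0.154 m from the centre of mass.
By the parallel-axis theorem, I = I_cm + md² = 0.04184 + 0.1046 = 0.1464 kg·m².
T = 2π√(I/(mgd)) = 2π√(0.1464/(4.41 × 9.81 × 0.154)) = 0.931 s.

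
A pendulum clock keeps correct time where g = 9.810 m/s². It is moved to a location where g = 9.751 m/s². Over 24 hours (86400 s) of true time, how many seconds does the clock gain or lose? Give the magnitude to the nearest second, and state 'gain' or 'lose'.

lose 260 s

The clock's period scales as T ∝ 1/√g, so T'/T = √(9.810/9.751) = 1.00302.
In 86400 s of true time the clock registers 86400/1.00302 = 86139.8 s, so it loses 260 s.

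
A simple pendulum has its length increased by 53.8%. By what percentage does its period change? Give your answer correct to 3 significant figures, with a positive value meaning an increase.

T ∝ √L, so T'/T = √(1.538) = 1.240.
Percentage change in T = (1.240 − 1) × 100% = 24.0%.

24.0%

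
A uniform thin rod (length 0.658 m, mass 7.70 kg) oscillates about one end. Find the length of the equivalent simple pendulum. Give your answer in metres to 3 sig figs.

The equivalent simple-pendulum length is L_eq = I/(md), where I is about the pivot and d = 0.3290 m.
I_cm = (1/12)mL² = 0.2778 kg·m², so I = I_cm + md² = 0.2778 + 0.8335 = 1.111 kg·m².
L_eq = 1.111/(7.70 × 0.3290) = 0.439 m.

0.439 m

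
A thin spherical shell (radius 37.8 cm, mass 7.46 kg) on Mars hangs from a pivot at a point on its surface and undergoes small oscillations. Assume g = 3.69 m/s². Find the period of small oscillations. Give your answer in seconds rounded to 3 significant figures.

I_cm = (2/3)mr² = 0.7106 kg·m². The pivot is at distance d = 0.378 m from the centre of mass.
By the parallel-axis theorem, I = I_cm + md² = 0.7106 + 1.066 = 1.777 kg·m².
T = 2π√(I/(mgd)) = 2π√(1.777/(7.46 × 3.69 × 0.378)) = 2.60 s.

2.60 s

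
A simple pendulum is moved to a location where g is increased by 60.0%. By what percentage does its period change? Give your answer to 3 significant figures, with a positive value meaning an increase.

-20.9%

T ∝ 1/√g, so T'/T = 1/√(1.600) = 0.7906.
Percentage change in T = (0.7906 − 1) × 100% = -20.9%.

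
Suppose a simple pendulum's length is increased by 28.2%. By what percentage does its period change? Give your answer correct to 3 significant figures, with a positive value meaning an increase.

13.2%

T ∝ √L, so T'/T = √(1.282) = 1.132.
Percentage change in T = (1.132 − 1) × 100% = 13.2%.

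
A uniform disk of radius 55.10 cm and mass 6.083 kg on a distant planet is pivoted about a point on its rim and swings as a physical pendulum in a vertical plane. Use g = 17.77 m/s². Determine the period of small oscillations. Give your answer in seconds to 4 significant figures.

1.355 s

I_cm = ½mr² = 0.92340 kg·m². The pivot is at distance d = 0.5510 m from the centre of mass.
By the parallel-axis theorem, I = I_cm + md² = 0.92340 + 1.8468 = 2.7702 kg·m².
T = 2π√(I/(mgd)) = 2π√(2.7702/(6.083 × 17.77 × 0.5510)) = 1.355 s.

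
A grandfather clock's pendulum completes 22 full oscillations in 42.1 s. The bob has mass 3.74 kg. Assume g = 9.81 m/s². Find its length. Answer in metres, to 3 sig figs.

0.910 m

T = 42.1/22 = 1.914 s.
From T = 2π√(L/g), L = gT²/(4π²) = 9.81 × 1.914²/(4π²) = 0.910 m.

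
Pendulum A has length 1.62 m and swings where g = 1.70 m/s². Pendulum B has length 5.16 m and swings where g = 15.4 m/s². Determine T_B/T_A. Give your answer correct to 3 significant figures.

0.593

T = 2π√(L/g), so T_B/T_A = √((L_B/g_B)/(L_A/g_A)) = √((5.16/15.4)/(1.62/1.70)) = 0.593.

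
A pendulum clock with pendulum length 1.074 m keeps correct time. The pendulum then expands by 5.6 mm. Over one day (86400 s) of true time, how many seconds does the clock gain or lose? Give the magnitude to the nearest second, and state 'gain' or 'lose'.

T ∝ √L, so T'/T = √(1.07960/1.074) = 1.00260.
In 86400 s of true time the clock registers 86400/1.00260 = 86175.6 s, so it loses 224 s.

lose 224 s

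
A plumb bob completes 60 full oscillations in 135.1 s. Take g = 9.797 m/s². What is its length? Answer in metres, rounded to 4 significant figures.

1.258 m

T = 135.1/60 = 2.2517 s.
From T = 2π√(L/g), L = gT²/(4π²) = 9.797 × 2.2517²/(4π²) = 1.258 m.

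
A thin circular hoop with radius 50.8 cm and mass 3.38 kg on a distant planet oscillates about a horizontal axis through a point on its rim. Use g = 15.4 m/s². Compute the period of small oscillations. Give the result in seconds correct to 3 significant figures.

1.61 s

I_cm = mr² = 0.8723 kg·m². The pivot is at distance d = 0.508 m from the centre of mass.
By the parallel-axis theorem, I = I_cm + md² = 0.8723 + 0.8723 = 1.745 kg·m².
T = 2π√(I/(mgd)) = 2π√(1.745/(3.38 × 15.4 × 0.508)) = 1.61 s.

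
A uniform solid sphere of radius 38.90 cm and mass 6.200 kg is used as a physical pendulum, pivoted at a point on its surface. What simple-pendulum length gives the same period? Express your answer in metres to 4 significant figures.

0.5446 m

The equivalent simple-pendulum length is L_eq = I/(md), where I is about the pivot and d = 0.38900 m.
I_cm = (2/5)mR² = 0.37528 kg·m², so I = I_cm + md² = 0.37528 + 0.93819 = 1.3135 kg·m².
L_eq = 1.3135/(6.200 × 0.38900) = 0.5446 m.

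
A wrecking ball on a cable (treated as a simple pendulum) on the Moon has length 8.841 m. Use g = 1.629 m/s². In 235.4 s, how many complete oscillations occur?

T = 2π√(L/g) = 2π√(8.841/1.629) = 14.638 s.
Number of complete oscillations = ⌊235.4/14.638⌋ = ⌊16.082⌋ = 16.

16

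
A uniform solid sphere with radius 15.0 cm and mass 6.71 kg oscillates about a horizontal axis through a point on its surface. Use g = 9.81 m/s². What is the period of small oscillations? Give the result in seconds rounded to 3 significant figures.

0.919 s

I_cm = (2/5)mr² = 0.06039 kg·m². The pivot is at distance d = 0.150 m from the centre of mass.
By the parallel-axis theorem, I = I_cm + md² = 0.06039 + 0.1510 = 0.2114 kg·m².
T = 2π√(I/(mgd)) = 2π√(0.2114/(6.71 × 9.81 × 0.150)) = 0.919 s.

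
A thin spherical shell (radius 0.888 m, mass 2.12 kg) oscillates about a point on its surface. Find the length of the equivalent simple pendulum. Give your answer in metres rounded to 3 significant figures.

The equivalent simple-pendulum length is L_eq = I/(md), where I is about the pivot and d = 0.8880 m.
I_cm = (2/3)mR² = 1.114 kg·m², so I = I_cm + md² = 1.114 + 1.672 = 2.786 kg·m².
L_eq = 2.786/(2.12 × 0.8880) = 1.48 m.

1.48 m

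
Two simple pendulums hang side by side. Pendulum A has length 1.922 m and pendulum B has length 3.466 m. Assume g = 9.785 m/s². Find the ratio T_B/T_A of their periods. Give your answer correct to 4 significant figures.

T ∝ √L, so T_B/T_A = √(L_B/L_A) = √(3.466/1.922) = 1.343.

1.343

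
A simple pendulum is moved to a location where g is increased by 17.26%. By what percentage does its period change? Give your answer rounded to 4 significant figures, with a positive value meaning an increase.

T ∝ 1/√g, so T'/T = 1/√(1.1726) = 0.92347.
Percentage change in T = (0.92347 − 1) × 100% = -7.653%.

-7.653%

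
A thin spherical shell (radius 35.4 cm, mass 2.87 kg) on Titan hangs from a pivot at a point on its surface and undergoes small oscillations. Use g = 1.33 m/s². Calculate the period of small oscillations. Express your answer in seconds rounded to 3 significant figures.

I_cm = (2/3)mr² = 0.2398 kg·m². The pivot is at distance d = 0.354 m from the centre of mass.
By the parallel-axis theorem, I = I_cm + md² = 0.2398 + 0.3597 = 0.5994 kg·m².
T = 2π√(I/(mgd)) = 2π√(0.5994/(2.87 × 1.33 × 0.354)) = 4.18 s.

4.18 s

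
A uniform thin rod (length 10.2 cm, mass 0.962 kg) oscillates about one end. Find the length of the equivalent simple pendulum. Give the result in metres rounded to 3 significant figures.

0.0680 m

The equivalent simple-pendulum length is L_eq = I/(md), where I is about the pivot and d = 0.05100 m.
I_cm = (1/12)mL² = 0.0008341 kg·m², so I = I_cm + md² = 0.0008341 + 0.002502 = 0.003336 kg·m².
L_eq = 0.003336/(0.962 × 0.05100) = 0.0680 m.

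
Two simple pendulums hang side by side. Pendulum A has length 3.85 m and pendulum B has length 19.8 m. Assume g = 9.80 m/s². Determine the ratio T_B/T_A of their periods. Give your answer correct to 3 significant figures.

2.27

T ∝ √L, so T_B/T_A = √(L_B/L_A) = √(19.8/3.85) = 2.27.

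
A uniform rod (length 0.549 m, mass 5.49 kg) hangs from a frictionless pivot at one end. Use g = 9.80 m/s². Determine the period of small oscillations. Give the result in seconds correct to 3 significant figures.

1.21 s

For a physical pendulum T = 2π√(I/(mgd)), with d = 0.2745 m from pivot to centre of mass.
I_cm = mL²/12 = 5.49 × 0.549²/12 = 0.1379 kg·m²; I = I_cm + md² = 0.1379 + 5.49 × 0.2745² = 0.5516 kg·m².
T = 2π√(0.5516/(5.49 × 9.80 × 0.2745)) = 1.21 s.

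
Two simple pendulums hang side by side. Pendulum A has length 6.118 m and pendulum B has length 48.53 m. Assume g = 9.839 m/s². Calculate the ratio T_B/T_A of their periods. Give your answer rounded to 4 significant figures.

T ∝ √L, so T_B/T_A = √(L_B/L_A) = √(48.53/6.118) = 2.816.

2.816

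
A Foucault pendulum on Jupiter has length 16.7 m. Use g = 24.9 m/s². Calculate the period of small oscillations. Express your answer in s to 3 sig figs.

5.15 s

T = 2π√(L/g) = 2π√(16.7/24.9) = 2π × 0.8190 = 5.15 s.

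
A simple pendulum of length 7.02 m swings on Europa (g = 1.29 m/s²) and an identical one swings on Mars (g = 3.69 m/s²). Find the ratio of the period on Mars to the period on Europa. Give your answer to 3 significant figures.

0.591

T ∝ 1/√g, so T₂/T₁ = √(g₁/g₂) = √(1.29/3.69) = 0.591.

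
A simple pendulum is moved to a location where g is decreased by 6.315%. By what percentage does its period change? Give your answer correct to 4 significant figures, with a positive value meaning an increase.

3.315%

T ∝ 1/√g, so T'/T = 1/√(0.93685) = 1.0332.
Percentage change in T = (1.0332 − 1) × 100% = 3.315%.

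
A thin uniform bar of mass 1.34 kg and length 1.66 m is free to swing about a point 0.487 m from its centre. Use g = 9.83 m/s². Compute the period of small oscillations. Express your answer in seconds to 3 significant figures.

For a physical pendulum T = 2π√(I/(mgd)), with d = 0.4870 m from pivot to centre of mass.
I_cm = mL²/12 = 1.34 × 1.66²/12 = 0.3077 kg·m²; I = I_cm + md² = 0.3077 + 1.34 × 0.4870² = 0.6255 kg·m².
T = 2π√(0.6255/(1.34 × 9.83 × 0.4870)) = 1.96 s.

1.96 s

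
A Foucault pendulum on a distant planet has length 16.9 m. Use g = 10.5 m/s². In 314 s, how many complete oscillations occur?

39

T = 2π√(L/g) = 2π√(16.9/10.5) = 7.971 s.
Number of complete oscillations = ⌊314/7.971⌋ = ⌊39.39⌋ = 39.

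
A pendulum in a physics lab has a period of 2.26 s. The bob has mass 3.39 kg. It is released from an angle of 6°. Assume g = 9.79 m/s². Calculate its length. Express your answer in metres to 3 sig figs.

1.27 m

From T = 2π√(L/g), L = gT²/(4π²) = 9.79 × 2.260²/(4π²) = 1.27 m.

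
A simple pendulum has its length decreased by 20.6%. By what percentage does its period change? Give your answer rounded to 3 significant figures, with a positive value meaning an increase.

-10.9%

T ∝ √L, so T'/T = √(0.7940) = 0.8911.
Percentage change in T = (0.8911 − 1) × 100% = -10.9%.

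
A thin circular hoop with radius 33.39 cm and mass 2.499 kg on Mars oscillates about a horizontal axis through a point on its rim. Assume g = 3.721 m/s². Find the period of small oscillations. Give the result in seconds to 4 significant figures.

I_cm = mr² = 0.27861 kg·m². The pivot is at distance d = 0.3339 m from the centre of mass.
By the parallel-axis theorem, I = I_cm + md² = 0.27861 + 0.27861 = 0.55722 kg·m².
T = 2π√(I/(mgd)) = 2π√(0.55722/(2.499 × 3.721 × 0.3339)) = 2.662 s.

2.662 s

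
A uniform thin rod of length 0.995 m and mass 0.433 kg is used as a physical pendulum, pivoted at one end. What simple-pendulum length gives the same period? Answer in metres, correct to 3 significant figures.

0.663 m

The equivalent simple-pendulum length is L_eq = I/(md), where I is about the pivot and d = 0.4975 m.
I_cm = (1/12)mL² = 0.03572 kg·m², so I = I_cm + md² = 0.03572 + 0.1072 = 0.1429 kg·m².
L_eq = 0.1429/(0.433 × 0.4975) = 0.663 m.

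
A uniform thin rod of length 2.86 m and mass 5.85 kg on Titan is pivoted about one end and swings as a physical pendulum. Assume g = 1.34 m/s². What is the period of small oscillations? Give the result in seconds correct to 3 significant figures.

For a physical pendulum T = 2π√(I/(mgd)), with d = 1.430 m from pivot to centre of mass.
I_cm = mL²/12 = 5.85 × 2.86²/12 = 3.988 kg·m²; I = I_cm + md² = 3.988 + 5.85 × 1.430² = 15.95 kg·m².
T = 2π√(15.95/(5.85 × 1.34 × 1.430)) = 7.49 s.

7.49 s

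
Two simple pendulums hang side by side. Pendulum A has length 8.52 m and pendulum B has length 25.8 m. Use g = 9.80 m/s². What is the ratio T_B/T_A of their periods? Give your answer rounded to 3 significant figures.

1.74

T ∝ √L, so T_B/T_A = √(L_B/L_A) = √(25.8/8.52) = 1.74.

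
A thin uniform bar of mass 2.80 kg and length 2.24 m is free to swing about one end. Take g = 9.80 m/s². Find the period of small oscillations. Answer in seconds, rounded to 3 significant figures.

For a physical pendulum T = 2π√(I/(mgd)), with d = 1.120 m from pivot to centre of mass.
I_cm = mL²/12 = 2.80 × 2.24²/12 = 1.171 kg·m²; I = I_cm + md² = 1.171 + 2.80 × 1.120² = 4.683 kg·m².
T = 2π√(4.683/(2.80 × 9.80 × 1.120)) = 2.45 s.

2.45 s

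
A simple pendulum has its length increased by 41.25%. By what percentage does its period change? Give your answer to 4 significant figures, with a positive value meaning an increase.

T ∝ √L, so T'/T = √(1.4125) = 1.1885.
Percentage change in T = (1.1885 − 1) × 100% = 18.85%.

18.85%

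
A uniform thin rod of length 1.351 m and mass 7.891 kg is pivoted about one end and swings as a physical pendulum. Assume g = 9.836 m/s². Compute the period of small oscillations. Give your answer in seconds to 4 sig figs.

1.901 s

For a physical pendulum T = 2π√(I/(mgd)), with d = 0.67550 m from pivot to centre of mass.
I_cm = mL²/12 = 7.891 × 1.351²/12 = 1.2002 kg·m²; I = I_cm + md² = 1.2002 + 7.891 × 0.67550² = 4.8009 kg·m².
T = 2π√(4.8009/(7.891 × 9.836 × 0.67550)) = 1.901 s.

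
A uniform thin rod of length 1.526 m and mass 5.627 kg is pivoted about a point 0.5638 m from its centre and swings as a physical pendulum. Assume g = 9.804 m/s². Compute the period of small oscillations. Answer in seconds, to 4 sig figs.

1.912 s

For a physical pendulum T = 2π√(I/(mgd)), with d = 0.56380 m from pivot to centre of mass.
I_cm = mL²/12 = 5.627 × 1.526²/12 = 1.0920 kg·m²; I = I_cm + md² = 1.0920 + 5.627 × 0.56380² = 2.8806 kg·m².
T = 2π√(2.8806/(5.627 × 9.804 × 0.56380)) = 1.912 s.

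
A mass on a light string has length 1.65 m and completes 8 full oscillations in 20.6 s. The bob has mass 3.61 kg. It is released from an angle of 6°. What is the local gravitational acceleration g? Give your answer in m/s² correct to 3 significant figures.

T = 20.6/8 = 2.575 s.
From T = 2π√(L/g), g = 4π²L/T² = 4π² × 1.65/2.575² = 9.82 m/s².

9.82 m/s²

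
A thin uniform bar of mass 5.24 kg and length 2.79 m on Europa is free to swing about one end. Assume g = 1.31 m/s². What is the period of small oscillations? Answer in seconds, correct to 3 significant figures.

7.49 s

For a physical pendulum T = 2π√(I/(mgd)), with d = 1.395 m from pivot to centre of mass.
I_cm = mL²/12 = 5.24 × 2.79²/12 = 3.399 kg·m²; I = I_cm + md² = 3.399 + 5.24 × 1.395² = 13.60 kg·m².
T = 2π√(13.60/(5.24 × 1.31 × 1.395)) = 7.49 s.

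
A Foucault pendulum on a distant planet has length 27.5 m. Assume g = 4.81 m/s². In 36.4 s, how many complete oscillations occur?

T = 2π√(L/g) = 2π√(27.5/4.81) = 15.02 s.
Number of complete oscillations = ⌊36.4/15.02⌋ = ⌊2.423⌋ = 2.

2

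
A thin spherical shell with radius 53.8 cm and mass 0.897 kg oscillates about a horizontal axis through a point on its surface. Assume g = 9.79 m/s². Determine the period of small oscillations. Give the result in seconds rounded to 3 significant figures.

I_cm = (2/3)mr² = 0.1731 kg·m². The pivot is at distance d = 0.538 m from the centre of mass.
By the parallel-axis theorem, I = I_cm + md² = 0.1731 + 0.2596 = 0.4327 kg·m².
T = 2π√(I/(mgd)) = 2π√(0.4327/(0.897 × 9.79 × 0.538)) = 1.90 s.

1.90 s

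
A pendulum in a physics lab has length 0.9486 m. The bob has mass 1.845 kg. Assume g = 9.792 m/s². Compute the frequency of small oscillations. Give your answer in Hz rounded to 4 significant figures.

T = 2π√(L/g) = 2π√(0.9486/9.792) = 1.9556 s, so f = 1/T = 0.5113 Hz.

0.5113 Hz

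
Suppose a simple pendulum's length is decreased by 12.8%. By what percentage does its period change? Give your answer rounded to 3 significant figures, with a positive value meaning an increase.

-6.62%

T ∝ √L, so T'/T = √(0.8720) = 0.9338.
Percentage change in T = (0.9338 − 1) × 100% = -6.62%.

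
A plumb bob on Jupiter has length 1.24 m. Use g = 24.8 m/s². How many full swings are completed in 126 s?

T = 2π√(L/g) = 2π√(1.24/24.8) = 1.405 s.
Number of complete oscillations = ⌊126/1.405⌋ = ⌊89.68⌋ = 89.

89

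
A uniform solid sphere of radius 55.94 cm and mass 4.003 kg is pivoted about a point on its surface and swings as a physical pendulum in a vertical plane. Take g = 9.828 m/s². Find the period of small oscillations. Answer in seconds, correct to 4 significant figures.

I_cm = (2/5)mr² = 0.50106 kg·m². The pivot is at distance d = 0.5594 m from the centre of mass.
By the parallel-axis theorem, I = I_cm + md² = 0.50106 + 1.2527 = 1.7537 kg·m².
T = 2π√(I/(mgd)) = 2π√(1.7537/(4.003 × 9.828 × 0.5594)) = 1.774 s.

1.774 s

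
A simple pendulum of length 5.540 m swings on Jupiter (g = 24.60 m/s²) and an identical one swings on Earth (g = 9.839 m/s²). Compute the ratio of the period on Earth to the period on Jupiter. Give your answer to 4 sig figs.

1.581

T ∝ 1/√g, so T₂/T₁ = √(g₁/g₂) = √(24.60/9.839) = 1.581.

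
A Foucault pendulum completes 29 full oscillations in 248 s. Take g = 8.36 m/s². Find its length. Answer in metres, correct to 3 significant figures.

T = 248/29 = 8.552 s.
From T = 2π√(L/g), L = gT²/(4π²) = 8.36 × 8.552²/(4π²) = 15.5 m.

15.5 m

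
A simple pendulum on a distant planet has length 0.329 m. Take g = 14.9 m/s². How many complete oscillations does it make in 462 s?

T = 2π√(L/g) = 2π√(0.329/14.9) = 0.9337 s.
Number of complete oscillations = ⌊462/0.9337⌋ = ⌊494.8⌋ = 494.

494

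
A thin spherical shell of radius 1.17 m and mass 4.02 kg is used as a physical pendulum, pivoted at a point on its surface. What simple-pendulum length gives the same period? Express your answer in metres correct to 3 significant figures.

The equivalent simple-pendulum length is L_eq = I/(md), where I is about the pivot and d = 1.170 m.
I_cm = (2/3)mR² = 3.669 kg·m², so I = I_cm + md² = 3.669 + 5.503 = 9.172 kg·m².
L_eq = 9.172/(4.02 × 1.170) = 1.95 m.

1.95 m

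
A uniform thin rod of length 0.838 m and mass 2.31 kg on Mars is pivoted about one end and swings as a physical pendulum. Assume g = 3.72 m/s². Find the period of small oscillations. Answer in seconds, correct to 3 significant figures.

For a physical pendulum T = 2π√(I/(mgd)), with d = 0.4190 m from pivot to centre of mass.
I_cm = mL²/12 = 2.31 × 0.838²/12 = 0.1352 kg·m²; I = I_cm + md² = 0.1352 + 2.31 × 0.4190² = 0.5407 kg·m².
T = 2π√(0.5407/(2.31 × 3.72 × 0.4190)) = 2.43 s.

2.43 s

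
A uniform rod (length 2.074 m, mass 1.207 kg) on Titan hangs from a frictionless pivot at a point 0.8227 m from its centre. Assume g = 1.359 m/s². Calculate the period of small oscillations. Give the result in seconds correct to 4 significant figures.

For a physical pendulum T = 2π√(I/(mgd)), with d = 0.82270 m from pivot to centre of mass.
I_cm = mL²/12 = 1.207 × 2.074²/12 = 0.43266 kg·m²; I = I_cm + md² = 0.43266 + 1.207 × 0.82270² = 1.2496 kg·m².
T = 2π√(1.2496/(1.207 × 1.359 × 0.82270)) = 6.046 s.

6.046 s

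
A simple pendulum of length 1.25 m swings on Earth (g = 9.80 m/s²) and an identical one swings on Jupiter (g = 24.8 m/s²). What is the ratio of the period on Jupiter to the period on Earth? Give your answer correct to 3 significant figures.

0.629

T ∝ 1/√g, so T₂/T₁ = √(g₁/g₂) = √(9.80/24.8) = 0.629.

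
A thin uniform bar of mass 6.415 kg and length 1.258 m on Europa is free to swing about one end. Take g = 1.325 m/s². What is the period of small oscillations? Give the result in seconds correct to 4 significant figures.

4.999 s

For a physical pendulum T = 2π√(I/(mgd)), with d = 0.62900 m from pivot to centre of mass.
I_cm = mL²/12 = 6.415 × 1.258²/12 = 0.84601 kg·m²; I = I_cm + md² = 0.84601 + 6.415 × 0.62900² = 3.3840 kg·m².
T = 2π√(3.3840/(6.415 × 1.325 × 0.62900)) = 4.999 s.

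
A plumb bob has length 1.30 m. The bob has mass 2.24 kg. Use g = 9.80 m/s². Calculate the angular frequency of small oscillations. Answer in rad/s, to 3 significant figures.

2.75 rad/s

ω = √(g/L) = √(9.80/1.30) = 2.75 rad/s.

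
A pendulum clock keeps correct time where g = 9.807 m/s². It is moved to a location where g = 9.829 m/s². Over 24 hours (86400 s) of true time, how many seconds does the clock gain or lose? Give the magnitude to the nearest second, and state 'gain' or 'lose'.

gain 97 s

The clock's period scales as T ∝ 1/√g, so T'/T = √(9.807/9.829) = 0.998880.
In 86400 s of true time the clock registers 86400/0.998880 = 86496.9 s, so it gains 97 s.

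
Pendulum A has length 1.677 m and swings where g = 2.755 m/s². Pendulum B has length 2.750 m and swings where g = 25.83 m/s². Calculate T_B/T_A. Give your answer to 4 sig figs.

T = 2π√(L/g), so T_B/T_A = √((L_B/g_B)/(L_A/g_A)) = √((2.750/25.83)/(1.677/2.755)) = 0.4182.

0.4182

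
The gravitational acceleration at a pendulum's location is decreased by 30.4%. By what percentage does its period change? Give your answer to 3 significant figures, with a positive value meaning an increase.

19.9%

T ∝ 1/√g, so T'/T = 1/√(0.6960) = 1.199.
Percentage change in T = (1.199 − 1) × 100% = 19.9%.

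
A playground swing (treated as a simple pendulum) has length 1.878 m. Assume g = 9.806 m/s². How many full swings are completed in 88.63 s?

32

T = 2π√(L/g) = 2π√(1.878/9.806) = 2.7497 s.
Number of complete oscillations = ⌊88.63/2.7497⌋ = ⌊32.233⌋ = 32.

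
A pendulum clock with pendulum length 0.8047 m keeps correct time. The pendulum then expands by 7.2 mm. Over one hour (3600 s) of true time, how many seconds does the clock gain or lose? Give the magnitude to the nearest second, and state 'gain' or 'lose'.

lose 16 s

T ∝ √L, so T'/T = √(0.81190/0.8047) = 1.00446.
In 3600 s of true time the clock registers 3600/1.00446 = 3584.0 s, so it loses 16 s.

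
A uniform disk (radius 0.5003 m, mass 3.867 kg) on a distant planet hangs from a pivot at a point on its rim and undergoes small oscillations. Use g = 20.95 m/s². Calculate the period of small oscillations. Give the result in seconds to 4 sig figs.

1.189 s

I_cm = ½mr² = 0.48396 kg·m². The pivot is at distance d = 0.5003 m from the centre of mass.
By the parallel-axis theorem, I = I_cm + md² = 0.48396 + 0.96791 = 1.4519 kg·m².
T = 2π√(I/(mgd)) = 2π√(1.4519/(3.867 × 20.95 × 0.5003)) = 1.189 s.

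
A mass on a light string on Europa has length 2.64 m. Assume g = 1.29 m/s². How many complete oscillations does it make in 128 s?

T = 2π√(L/g) = 2π√(2.64/1.29) = 8.988 s.
Number of complete oscillations = ⌊128/8.988⌋ = ⌊14.24⌋ = 14.

14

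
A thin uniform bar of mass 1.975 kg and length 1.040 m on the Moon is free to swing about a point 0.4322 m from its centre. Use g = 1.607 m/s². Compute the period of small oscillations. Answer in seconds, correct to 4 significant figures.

For a physical pendulum T = 2π√(I/(mgd)), with d = 0.43220 m from pivot to centre of mass.
I_cm = mL²/12 = 1.975 × 1.040²/12 = 0.17801 kg·m²; I = I_cm + md² = 0.17801 + 1.975 × 0.43220² = 0.54694 kg·m².
T = 2π√(0.54694/(1.975 × 1.607 × 0.43220)) = 3.967 s.

3.967 s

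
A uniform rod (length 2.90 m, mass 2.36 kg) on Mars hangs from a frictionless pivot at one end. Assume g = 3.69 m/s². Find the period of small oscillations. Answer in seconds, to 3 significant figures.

4.55 s

For a physical pendulum T = 2π√(I/(mgd)), with d = 1.450 m from pivot to centre of mass.
I_cm = mL²/12 = 2.36 × 2.90²/12 = 1.654 kg·m²; I = I_cm + md² = 1.654 + 2.36 × 1.450² = 6.616 kg·m².
T = 2π√(6.616/(2.36 × 3.69 × 1.450)) = 4.55 s.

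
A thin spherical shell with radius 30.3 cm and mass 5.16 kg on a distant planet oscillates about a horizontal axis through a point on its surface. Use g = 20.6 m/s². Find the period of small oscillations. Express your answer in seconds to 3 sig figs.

I_cm = (2/3)mr² = 0.3158 kg·m². The pivot is at distance d = 0.303 m from the centre of mass.
By the parallel-axis theorem, I = I_cm + md² = 0.3158 + 0.4737 = 0.7896 kg·m².
T = 2π√(I/(mgd)) = 2π√(0.7896/(5.16 × 20.6 × 0.303)) = 0.984 s.

0.984 s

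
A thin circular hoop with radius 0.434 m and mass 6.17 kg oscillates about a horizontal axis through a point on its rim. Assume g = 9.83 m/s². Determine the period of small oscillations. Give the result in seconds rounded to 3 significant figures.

1.87 s

I_cm = mr² = 1.162 kg·m². The pivot is at distance d = 0.434 m from the centre of mass.
By the parallel-axis theorem, I = I_cm + md² = 1.162 + 1.162 = 2.324 kg·m².
T = 2π√(I/(mgd)) = 2π√(2.324/(6.17 × 9.83 × 0.434)) = 1.87 s.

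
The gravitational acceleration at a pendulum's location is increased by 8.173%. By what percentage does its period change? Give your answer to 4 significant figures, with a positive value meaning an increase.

-3.852%

T ∝ 1/√g, so T'/T = 1/√(1.0817) = 0.96148.
Percentage change in T = (0.96148 − 1) × 100% = -3.852%.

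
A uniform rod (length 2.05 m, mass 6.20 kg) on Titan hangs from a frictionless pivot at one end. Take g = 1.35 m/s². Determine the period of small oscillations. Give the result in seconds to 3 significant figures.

6.32 s

For a physical pendulum T = 2π√(I/(mgd)), with d = 1.025 m from pivot to centre of mass.
I_cm = mL²/12 = 6.20 × 2.05²/12 = 2.171 kg·m²; I = I_cm + md² = 2.171 + 6.20 × 1.025² = 8.685 kg·m².
T = 2π√(8.685/(6.20 × 1.35 × 1.025)) = 6.32 s.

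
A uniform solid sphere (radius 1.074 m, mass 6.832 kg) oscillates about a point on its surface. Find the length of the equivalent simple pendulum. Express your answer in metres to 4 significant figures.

The equivalent simple-pendulum length is L_eq = I/(md), where I is about the pivot and d = 1.0740 m.
I_cm = (2/5)mR² = 3.1522 kg·m², so I = I_cm + md² = 3.1522 + 7.8805 = 11.033 kg·m².
L_eq = 11.033/(6.832 × 1.0740) = 1.504 m.

1.504 m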